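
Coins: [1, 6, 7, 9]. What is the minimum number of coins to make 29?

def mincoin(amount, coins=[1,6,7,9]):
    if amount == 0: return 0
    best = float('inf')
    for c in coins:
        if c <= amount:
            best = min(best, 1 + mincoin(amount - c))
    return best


Building up with DP:
mincoin(0) = 0
mincoin(1) = min(1+mincoin(0)=1+0=1) = 1
mincoin(2) = min(1+mincoin(1)=1+1=2) = 2
mincoin(3) = min(1+mincoin(2)=1+2=3) = 3
mincoin(4) = min(1+mincoin(3)=1+3=4) = 4
mincoin(5) = min(1+mincoin(4)=1+4=5) = 5
mincoin(6) = min(1+mincoin(5)=1+5=6, 1+mincoin(0)=1+0=1) = 1
mincoin(7) = min(1+mincoin(6)=1+1=2, 1+mincoin(1)=1+1=2, 1+mincoin(0)=1+0=1) = 1
mincoin(8) = min(1+mincoin(7)=1+1=2, 1+mincoin(2)=1+2=3, 1+mincoin(1)=1+1=2) = 2
mincoin(9) = min(1+mincoin(8)=1+2=3, 1+mincoin(3)=1+3=4, 1+mincoin(2)=1+2=3, 1+mincoin(0)=1+0=1) = 1
mincoin(10) = min(1+mincoin(9)=1+1=2, 1+mincoin(4)=1+4=5, 1+mincoin(3)=1+3=4, 1+mincoin(1)=1+1=2) = 2
mincoin(11) = min(1+mincoin(10)=1+2=3, 1+mincoin(5)=1+5=6, 1+mincoin(4)=1+4=5, 1+mincoin(2)=1+2=3) = 3
mincoin(12) = min(1+mincoin(11)=1+3=4, 1+mincoin(6)=1+1=2, 1+mincoin(5)=1+5=6, 1+mincoin(3)=1+3=4) = 2
mincoin(13) = min(1+mincoin(12)=1+2=3, 1+mincoin(7)=1+1=2, 1+mincoin(6)=1+1=2, 1+mincoin(4)=1+4=5) = 2
mincoin(14) = min(1+mincoin(13)=1+2=3, 1+mincoin(8)=1+2=3, 1+mincoin(7)=1+1=2, 1+mincoin(5)=1+5=6) = 2
mincoin(15) = min(1+mincoin(14)=1+2=3, 1+mincoin(9)=1+1=2, 1+mincoin(8)=1+2=3, 1+mincoin(6)=1+1=2) = 2
mincoin(16) = min(1+mincoin(15)=1+2=3, 1+mincoin(10)=1+2=3, 1+mincoin(9)=1+1=2, 1+mincoin(7)=1+1=2) = 2
mincoin(17) = min(1+mincoin(16)=1+2=3, 1+mincoin(11)=1+3=4, 1+mincoin(10)=1+2=3, 1+mincoin(8)=1+2=3) = 3
mincoin(18) = min(1+mincoin(17)=1+3=4, 1+mincoin(12)=1+2=3, 1+mincoin(11)=1+3=4, 1+mincoin(9)=1+1=2) = 2
mincoin(19) = min(1+mincoin(18)=1+2=3, 1+mincoin(13)=1+2=3, 1+mincoin(12)=1+2=3, 1+mincoin(10)=1+2=3) = 3
mincoin(20) = min(1+mincoin(19)=1+3=4, 1+mincoin(14)=1+2=3, 1+mincoin(13)=1+2=3, 1+mincoin(11)=1+3=4) = 3
mincoin(21) = min(1+mincoin(20)=1+3=4, 1+mincoin(15)=1+2=3, 1+mincoin(14)=1+2=3, 1+mincoin(12)=1+2=3) = 3
mincoin(22) = min(1+mincoin(21)=1+3=4, 1+mincoin(16)=1+2=3, 1+mincoin(15)=1+2=3, 1+mincoin(13)=1+2=3) = 3
mincoin(23) = min(1+mincoin(22)=1+3=4, 1+mincoin(17)=1+3=4, 1+mincoin(16)=1+2=3, 1+mincoin(14)=1+2=3) = 3
mincoin(24) = min(1+mincoin(23)=1+3=4, 1+mincoin(18)=1+2=3, 1+mincoin(17)=1+3=4, 1+mincoin(15)=1+2=3) = 3
mincoin(25) = min(1+mincoin(24)=1+3=4, 1+mincoin(19)=1+3=4, 1+mincoin(18)=1+2=3, 1+mincoin(16)=1+2=3) = 3
mincoin(26) = min(1+mincoin(25)=1+3=4, 1+mincoin(20)=1+3=4, 1+mincoin(19)=1+3=4, 1+mincoin(17)=1+3=4) = 4
mincoin(27) = min(1+mincoin(26)=1+4=5, 1+mincoin(21)=1+3=4, 1+mincoin(20)=1+3=4, 1+mincoin(18)=1+2=3) = 3
mincoin(28) = min(1+mincoin(27)=1+3=4, 1+mincoin(22)=1+3=4, 1+mincoin(21)=1+3=4, 1+mincoin(19)=1+3=4) = 4
mincoin(29) = min(1+mincoin(28)=1+4=5, 1+mincoin(23)=1+3=4, 1+mincoin(22)=1+3=4, 1+mincoin(20)=1+3=4) = 4

4


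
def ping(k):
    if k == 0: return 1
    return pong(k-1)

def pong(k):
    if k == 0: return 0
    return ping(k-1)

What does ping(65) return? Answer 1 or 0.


ping(65) = pong(64)
pong(64) = ping(63)
ping(63) = pong(62)
pong(62) = ping(61)
ping(61) = pong(60)
pong(60) = ping(59)
ping(59) = pong(58)
pong(58) = ping(57)
ping(57) = pong(56)
pong(56) = ping(55)
ping(55) = pong(54)
pong(54) = ping(53)
ping(53) = pong(52)
pong(52) = ping(51)
ping(51) = pong(50)
pong(50) = ping(49)
ping(49) = pong(48)
pong(48) = ping(47)
ping(47) = pong(46)
pong(46) = ping(45)
ping(45) = pong(44)
pong(44) = ping(43)
ping(43) = pong(42)
pong(42) = ping(41)
ping(41) = pong(40)
pong(40) = ping(39)
ping(39) = pong(38)
pong(38) = ping(37)
ping(37) = pong(36)
pong(36) = ping(35)
ping(35) = pong(34)
pong(34) = ping(33)
ping(33) = pong(32)
pong(32) = ping(31)
ping(31) = pong(30)
pong(30) = ping(29)
ping(29) = pong(28)
pong(28) = ping(27)
ping(27) = pong(26)
pong(26) = ping(25)
ping(25) = pong(24)
pong(24) = ping(23)
ping(23) = pong(22)
pong(22) = ping(21)
ping(21) = pong(20)
pong(20) = ping(19)
ping(19) = pong(18)
pong(18) = ping(17)
ping(17) = pong(16)
pong(16) = ping(15)
ping(15) = pong(14)
pong(14) = ping(13)
ping(13) = pong(12)
pong(12) = ping(11)
ping(11) = pong(10)
pong(10) = ping(9)
ping(9) = pong(8)
pong(8) = ping(7)
ping(7) = pong(6)
pong(6) = ping(5)
ping(5) = pong(4)
pong(4) = ping(3)
ping(3) = pong(2)
pong(2) = ping(1)
ping(1) = pong(0)
pong(0) = 0  (base case)
Result: 0

0


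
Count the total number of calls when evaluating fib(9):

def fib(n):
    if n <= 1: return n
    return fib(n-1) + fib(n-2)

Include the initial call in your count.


Let C(n) = total calls for fib(n)
C(0) = 1, C(1) = 1
C(2) = 1 + C(1) + C(0) = 1 + 1 + 1 = 3
C(3) = 1 + C(2) + C(1) = 1 + 3 + 1 = 5
C(4) = 1 + C(3) + C(2) = 1 + 5 + 3 = 9
C(5) = 1 + C(4) + C(3) = 1 + 9 + 5 = 15
C(6) = 1 + C(5) + C(4) = 1 + 15 + 9 = 25
C(7) = 1 + C(6) + C(5) = 1 + 25 + 15 = 41
C(8) = 1 + C(7) + C(6) = 1 + 41 + 25 = 67
C(9) = 1 + C(8) + C(7) = 1 + 67 + 41 = 109

109


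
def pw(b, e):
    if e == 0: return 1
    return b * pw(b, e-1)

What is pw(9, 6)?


pw(9, 6)
= 9 * pw(9, 5)
= 9 * 9 * pw(9, 4)
= 9 * 9 * 9 * pw(9, 3)
= 9 * 9 * 9 * 9 * pw(9, 2)
= 9 * 9 * 9 * 9 * 9 * pw(9, 1)
= 9 * 9 * 9 * 9 * 9 * 9 * pw(9, 0)
= 9 * 9 * 9 * 9 * 9 * 9 * 1
= 531441

531441


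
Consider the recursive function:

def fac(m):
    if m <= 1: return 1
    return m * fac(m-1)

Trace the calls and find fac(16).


fac(16)
= 16 * fac(15)
= 16 * 15 * fac(14)
= 16 * 15 * 14 * fac(13)
= 16 * 15 * 14 * 13 * fac(12)
= 16 * 15 * 14 * 13 * 12 * fac(11)
= 16 * 15 * 14 * 13 * 12 * 11 * fac(10)
= 16 * 15 * 14 * 13 * 12 * 11 * 10 * fac(9)
= 16 * 15 * 14 * 13 * 12 * 11 * 10 * 9 * fac(8)
= 16 * 15 * 14 * 13 * 12 * 11 * 10 * 9 * 8 * fac(7)
= 16 * 15 * 14 * 13 * 12 * 11 * 10 * 9 * 8 * 7 * fac(6)
= 16 * 15 * 14 * 13 * 12 * 11 * 10 * 9 * 8 * 7 * 6 * fac(5)
= 16 * 15 * 14 * 13 * 12 * 11 * 10 * 9 * 8 * 7 * 6 * 5 * fac(4)
= 16 * 15 * 14 * 13 * 12 * 11 * 10 * 9 * 8 * 7 * 6 * 5 * 4 * fac(3)
= 16 * 15 * 14 * 13 * 12 * 11 * 10 * 9 * 8 * 7 * 6 * 5 * 4 * 3 * fac(2)
= 16 * 15 * 14 * 13 * 12 * 11 * 10 * 9 * 8 * 7 * 6 * 5 * 4 * 3 * 2 * fac(1)
= 16 * 15 * 14 * 13 * 12 * 11 * 10 * 9 * 8 * 7 * 6 * 5 * 4 * 3 * 2 * 1
= 20922789888000

20922789888000


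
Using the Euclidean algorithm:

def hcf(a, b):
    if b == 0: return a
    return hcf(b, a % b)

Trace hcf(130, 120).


hcf(130, 120) = hcf(120, 10)
hcf(120, 10) = hcf(10, 0)
hcf(10, 0) = 10  (base case)

10


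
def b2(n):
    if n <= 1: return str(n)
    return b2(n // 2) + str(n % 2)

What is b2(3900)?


b2(3900) = b2(1950) + '0'
b2(1950) = b2(975) + '0'
b2(975) = b2(487) + '1'
b2(487) = b2(243) + '1'
b2(243) = b2(121) + '1'
b2(121) = b2(60) + '1'
b2(60) = b2(30) + '0'
b2(30) = b2(15) + '0'
b2(15) = b2(7) + '1'
b2(7) = b2(3) + '1'
b2(3) = b2(1) + '1'
b2(1) = '1'  (base case)
Concatenating: '1' + '1' + '1' + '1' + '0' + '0' + '1' + '1' + '1' + '1' + '0' + '0' = '111100111100'

111100111100


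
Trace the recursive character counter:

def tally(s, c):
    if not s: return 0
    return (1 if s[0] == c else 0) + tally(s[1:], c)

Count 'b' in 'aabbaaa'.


s[0]='a' != 'b' -> 0
s[0]='a' != 'b' -> 0
s[0]='b' == 'b' -> 1
s[0]='b' == 'b' -> 1
s[0]='a' != 'b' -> 0
s[0]='a' != 'b' -> 0
s[0]='a' != 'b' -> 0
Sum: 0 + 0 + 1 + 1 + 0 + 0 + 0 = 2

2


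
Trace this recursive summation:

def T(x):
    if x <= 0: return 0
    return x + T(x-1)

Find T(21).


T(21)
= 21 + 20 + 19 + 18 + 17 + 16 + 15 + 14 + 13 + 12 + 11 + 10 + 9 + 8 + 7 + 6 + 5 + 4 + 3 + 2 + 1 + T(0)
= 21 + 20 + 19 + 18 + 17 + 16 + 15 + 14 + 13 + 12 + 11 + 10 + 9 + 8 + 7 + 6 + 5 + 4 + 3 + 2 + 1 + 0
= 231

231


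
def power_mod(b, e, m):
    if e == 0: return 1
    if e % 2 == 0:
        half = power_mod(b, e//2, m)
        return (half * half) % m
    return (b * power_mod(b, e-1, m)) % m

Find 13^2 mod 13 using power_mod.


power_mod(13, 2, 13): e is even, compute power_mod(13, 1, 13)
  power_mod(13, 1, 13): e is odd, compute power_mod(13, 0, 13)
    power_mod(13, 0, 13) = 1
  (13 * 1) % 13 = 0
half=0, (0*0) % 13 = 0

0


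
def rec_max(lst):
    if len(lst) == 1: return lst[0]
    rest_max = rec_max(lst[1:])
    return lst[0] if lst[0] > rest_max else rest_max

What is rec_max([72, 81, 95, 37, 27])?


rec_max([72, 81, 95, 37, 27]): compare 72 with rec_max([81, 95, 37, 27])
rec_max([81, 95, 37, 27]): compare 81 with rec_max([95, 37, 27])
rec_max([95, 37, 27]): compare 95 with rec_max([37, 27])
rec_max([37, 27]): compare 37 with rec_max([27])
rec_max([27]) = 27  (base case)
Compare 37 with 27 -> 37
Compare 95 with 37 -> 95
Compare 81 with 95 -> 95
Compare 72 with 95 -> 95

95


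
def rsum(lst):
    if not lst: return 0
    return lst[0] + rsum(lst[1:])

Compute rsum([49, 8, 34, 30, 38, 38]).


rsum([49, 8, 34, 30, 38, 38]) = 49 + rsum([8, 34, 30, 38, 38])
rsum([8, 34, 30, 38, 38]) = 8 + rsum([34, 30, 38, 38])
rsum([34, 30, 38, 38]) = 34 + rsum([30, 38, 38])
rsum([30, 38, 38]) = 30 + rsum([38, 38])
rsum([38, 38]) = 38 + rsum([38])
rsum([38]) = 38 + rsum([])
rsum([]) = 0  (base case)
Total: 49 + 8 + 34 + 30 + 38 + 38 + 0 = 197

197


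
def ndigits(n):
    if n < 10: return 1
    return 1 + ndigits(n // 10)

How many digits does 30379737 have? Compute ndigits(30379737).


ndigits(30379737) = 1 + ndigits(3037973)
ndigits(3037973) = 1 + ndigits(303797)
ndigits(303797) = 1 + ndigits(30379)
ndigits(30379) = 1 + ndigits(3037)
ndigits(3037) = 1 + ndigits(303)
ndigits(303) = 1 + ndigits(30)
ndigits(30) = 1 + ndigits(3)
ndigits(3) = 1  (base case: 3 < 10)
Unwinding: 1 + 1 + 1 + 1 + 1 + 1 + 1 + 1 = 8

8


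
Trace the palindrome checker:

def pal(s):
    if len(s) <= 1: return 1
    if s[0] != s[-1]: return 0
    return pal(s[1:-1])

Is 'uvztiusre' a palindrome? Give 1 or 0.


pal('uvztiusre'): s[0]='u' != s[-1]='e' -> return 0
Result: 0 (not a palindrome)

0


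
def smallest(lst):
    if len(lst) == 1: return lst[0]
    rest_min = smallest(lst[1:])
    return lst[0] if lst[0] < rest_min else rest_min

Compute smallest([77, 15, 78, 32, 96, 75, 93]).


smallest([77, 15, 78, 32, 96, 75, 93]): compare 77 with smallest([15, 78, 32, 96, 75, 93])
smallest([15, 78, 32, 96, 75, 93]): compare 15 with smallest([78, 32, 96, 75, 93])
smallest([78, 32, 96, 75, 93]): compare 78 with smallest([32, 96, 75, 93])
smallest([32, 96, 75, 93]): compare 32 with smallest([96, 75, 93])
smallest([96, 75, 93]): compare 96 with smallest([75, 93])
smallest([75, 93]): compare 75 with smallest([93])
smallest([93]) = 93  (base case)
Compare 75 with 93 -> 75
Compare 96 with 75 -> 75
Compare 32 with 75 -> 32
Compare 78 with 32 -> 32
Compare 15 with 32 -> 15
Compare 77 with 15 -> 15

15


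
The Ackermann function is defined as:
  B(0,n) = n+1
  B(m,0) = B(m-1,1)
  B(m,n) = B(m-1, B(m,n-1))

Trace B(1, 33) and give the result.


B(1, 33) = B(0, B(1, 32))
  B(1, 32) = B(0, B(1, 31))
    B(1, 31) = B(0, B(1, 30))
      B(1, 30) = B(0, B(1, 29))
        B(1, 29) = B(0, B(1, 28))
          B(1, 28) = B(0, B(1, 27))
          B(1, 27) = B(0, B(1, 26))
          B(1, 26) = B(0, B(1, 25))
          B(1, 25) = B(0, B(1, 24))
          B(1, 24) = B(0, B(1, 23))
          B(1, 23) = B(0, B(1, 22))
          B(1, 22) = B(0, B(1, 21))
          B(1, 21) = B(0, B(1, 20))
          B(1, 20) = B(0, B(1, 19))
          B(1, 19) = B(0, B(1, 18))
          B(1, 18) = B(0, B(1, 17))
          B(1, 17) = B(0, B(1, 16))
          B(1, 16) = B(0, B(1, 15))
          B(1, 15) = B(0, B(1, 14))
          B(1, 14) = B(0, B(1, 13))
          B(1, 13) = B(0, B(1, 12))
          B(1, 12) = B(0, B(1, 11))
          B(1, 11) = B(0, B(1, 10))
          B(1, 10) = B(0, B(1, 9))
          B(1, 9) = B(0, B(1, 8))
... (trace truncated)
Result: B(1, 33) = 35

35


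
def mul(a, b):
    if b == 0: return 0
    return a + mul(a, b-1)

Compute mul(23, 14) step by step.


mul(23, 14) = 23 + mul(23, 13)
mul(23, 13) = 23 + mul(23, 12)
mul(23, 12) = 23 + mul(23, 11)
mul(23, 11) = 23 + mul(23, 10)
mul(23, 10) = 23 + mul(23, 9)
mul(23, 9) = 23 + mul(23, 8)
mul(23, 8) = 23 + mul(23, 7)
mul(23, 7) = 23 + mul(23, 6)
mul(23, 6) = 23 + mul(23, 5)
mul(23, 5) = 23 + mul(23, 4)
mul(23, 4) = 23 + mul(23, 3)
mul(23, 3) = 23 + mul(23, 2)
mul(23, 2) = 23 + mul(23, 1)
mul(23, 1) = 23 + mul(23, 0)
mul(23, 0) = 0  (base case)
Total: 23 + 23 + 23 + 23 + 23 + 23 + 23 + 23 + 23 + 23 + 23 + 23 + 23 + 23 + 0 = 322

322


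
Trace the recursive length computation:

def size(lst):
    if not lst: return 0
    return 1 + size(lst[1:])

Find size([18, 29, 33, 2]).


size([18, 29, 33, 2]) = 1 + size([29, 33, 2])
size([29, 33, 2]) = 1 + size([33, 2])
size([33, 2]) = 1 + size([2])
size([2]) = 1 + size([])
size([]) = 0  (base case)
Unwinding: 1 + 1 + 1 + 1 + 0 = 4

4


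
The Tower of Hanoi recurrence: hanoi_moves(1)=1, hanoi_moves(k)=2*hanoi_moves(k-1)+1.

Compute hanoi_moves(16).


hanoi_moves(16) = 2 * hanoi_moves(15) + 1
hanoi_moves(15) = 2 * hanoi_moves(14) + 1
hanoi_moves(14) = 2 * hanoi_moves(13) + 1
hanoi_moves(13) = 2 * hanoi_moves(12) + 1
hanoi_moves(12) = 2 * hanoi_moves(11) + 1
hanoi_moves(11) = 2 * hanoi_moves(10) + 1
hanoi_moves(10) = 2 * hanoi_moves(9) + 1
hanoi_moves(9) = 2 * hanoi_moves(8) + 1
hanoi_moves(8) = 2 * hanoi_moves(7) + 1
hanoi_moves(7) = 2 * hanoi_moves(6) + 1
hanoi_moves(6) = 2 * hanoi_moves(5) + 1
hanoi_moves(5) = 2 * hanoi_moves(4) + 1
hanoi_moves(4) = 2 * hanoi_moves(3) + 1
hanoi_moves(3) = 2 * hanoi_moves(2) + 1
hanoi_moves(2) = 2 * hanoi_moves(1) + 1
hanoi_moves(1) = 1  (base case)
hanoi_moves(2) = 2 * 1 + 1 = 3
hanoi_moves(3) = 2 * 3 + 1 = 7
hanoi_moves(4) = 2 * 7 + 1 = 15
hanoi_moves(5) = 2 * 15 + 1 = 31
hanoi_moves(6) = 2 * 31 + 1 = 63
hanoi_moves(7) = 2 * 63 + 1 = 127
hanoi_moves(8) = 2 * 127 + 1 = 255
hanoi_moves(9) = 2 * 255 + 1 = 511
hanoi_moves(10) = 2 * 511 + 1 = 1023
hanoi_moves(11) = 2 * 1023 + 1 = 2047
hanoi_moves(12) = 2 * 2047 + 1 = 4095
hanoi_moves(13) = 2 * 4095 + 1 = 8191
hanoi_moves(14) = 2 * 8191 + 1 = 16383
hanoi_moves(15) = 2 * 16383 + 1 = 32767
hanoi_moves(16) = 2 * 32767 + 1 = 65535

65535


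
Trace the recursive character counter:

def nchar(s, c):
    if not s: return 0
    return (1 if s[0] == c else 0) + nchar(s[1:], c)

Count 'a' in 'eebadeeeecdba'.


s[0]='e' != 'a' -> 0
s[0]='e' != 'a' -> 0
s[0]='b' != 'a' -> 0
s[0]='a' == 'a' -> 1
s[0]='d' != 'a' -> 0
s[0]='e' != 'a' -> 0
s[0]='e' != 'a' -> 0
s[0]='e' != 'a' -> 0
s[0]='e' != 'a' -> 0
s[0]='c' != 'a' -> 0
s[0]='d' != 'a' -> 0
s[0]='b' != 'a' -> 0
s[0]='a' == 'a' -> 1
Sum: 0 + 0 + 0 + 1 + 0 + 0 + 0 + 0 + 0 + 0 + 0 + 0 + 1 = 2

2


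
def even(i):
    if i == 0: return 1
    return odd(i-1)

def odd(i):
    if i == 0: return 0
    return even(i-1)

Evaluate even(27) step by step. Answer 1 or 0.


even(27) = odd(26)
odd(26) = even(25)
even(25) = odd(24)
odd(24) = even(23)
even(23) = odd(22)
odd(22) = even(21)
even(21) = odd(20)
odd(20) = even(19)
even(19) = odd(18)
odd(18) = even(17)
even(17) = odd(16)
odd(16) = even(15)
even(15) = odd(14)
odd(14) = even(13)
even(13) = odd(12)
odd(12) = even(11)
even(11) = odd(10)
odd(10) = even(9)
even(9) = odd(8)
odd(8) = even(7)
even(7) = odd(6)
odd(6) = even(5)
even(5) = odd(4)
odd(4) = even(3)
even(3) = odd(2)
odd(2) = even(1)
even(1) = odd(0)
odd(0) = 0  (base case)
Result: 0

0


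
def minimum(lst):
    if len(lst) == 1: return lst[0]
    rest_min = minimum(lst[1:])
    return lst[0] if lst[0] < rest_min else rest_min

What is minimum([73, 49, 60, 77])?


minimum([73, 49, 60, 77]): compare 73 with minimum([49, 60, 77])
minimum([49, 60, 77]): compare 49 with minimum([60, 77])
minimum([60, 77]): compare 60 with minimum([77])
minimum([77]) = 77  (base case)
Compare 60 with 77 -> 60
Compare 49 with 60 -> 49
Compare 73 with 49 -> 49

49


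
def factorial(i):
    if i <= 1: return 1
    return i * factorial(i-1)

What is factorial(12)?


factorial(12)
= 12 * factorial(11)
= 12 * 11 * factorial(10)
= 12 * 11 * 10 * factorial(9)
= 12 * 11 * 10 * 9 * factorial(8)
= 12 * 11 * 10 * 9 * 8 * factorial(7)
= 12 * 11 * 10 * 9 * 8 * 7 * factorial(6)
= 12 * 11 * 10 * 9 * 8 * 7 * 6 * factorial(5)
= 12 * 11 * 10 * 9 * 8 * 7 * 6 * 5 * factorial(4)
= 12 * 11 * 10 * 9 * 8 * 7 * 6 * 5 * 4 * factorial(3)
= 12 * 11 * 10 * 9 * 8 * 7 * 6 * 5 * 4 * 3 * factorial(2)
= 12 * 11 * 10 * 9 * 8 * 7 * 6 * 5 * 4 * 3 * 2 * factorial(1)
= 12 * 11 * 10 * 9 * 8 * 7 * 6 * 5 * 4 * 3 * 2 * 1
= 479001600

479001600


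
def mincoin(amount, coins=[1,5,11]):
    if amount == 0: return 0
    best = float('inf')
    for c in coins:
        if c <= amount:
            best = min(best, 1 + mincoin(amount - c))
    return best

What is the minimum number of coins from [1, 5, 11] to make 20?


Building up with DP:
mincoin(0) = 0
mincoin(1) = min(1+mincoin(0)=1+0=1) = 1
mincoin(2) = min(1+mincoin(1)=1+1=2) = 2
mincoin(3) = min(1+mincoin(2)=1+2=3) = 3
mincoin(4) = min(1+mincoin(3)=1+3=4) = 4
mincoin(5) = min(1+mincoin(4)=1+4=5, 1+mincoin(0)=1+0=1) = 1
mincoin(6) = min(1+mincoin(5)=1+1=2, 1+mincoin(1)=1+1=2) = 2
mincoin(7) = min(1+mincoin(6)=1+2=3, 1+mincoin(2)=1+2=3) = 3
mincoin(8) = min(1+mincoin(7)=1+3=4, 1+mincoin(3)=1+3=4) = 4
mincoin(9) = min(1+mincoin(8)=1+4=5, 1+mincoin(4)=1+4=5) = 5
mincoin(10) = min(1+mincoin(9)=1+5=6, 1+mincoin(5)=1+1=2) = 2
mincoin(11) = min(1+mincoin(10)=1+2=3, 1+mincoin(6)=1+2=3, 1+mincoin(0)=1+0=1) = 1
mincoin(12) = min(1+mincoin(11)=1+1=2, 1+mincoin(7)=1+3=4, 1+mincoin(1)=1+1=2) = 2
mincoin(13) = min(1+mincoin(12)=1+2=3, 1+mincoin(8)=1+4=5, 1+mincoin(2)=1+2=3) = 3
mincoin(14) = min(1+mincoin(13)=1+3=4, 1+mincoin(9)=1+5=6, 1+mincoin(3)=1+3=4) = 4
mincoin(15) = min(1+mincoin(14)=1+4=5, 1+mincoin(10)=1+2=3, 1+mincoin(4)=1+4=5) = 3
mincoin(16) = min(1+mincoin(15)=1+3=4, 1+mincoin(11)=1+1=2, 1+mincoin(5)=1+1=2) = 2
mincoin(17) = min(1+mincoin(16)=1+2=3, 1+mincoin(12)=1+2=3, 1+mincoin(6)=1+2=3) = 3
mincoin(18) = min(1+mincoin(17)=1+3=4, 1+mincoin(13)=1+3=4, 1+mincoin(7)=1+3=4) = 4
mincoin(19) = min(1+mincoin(18)=1+4=5, 1+mincoin(14)=1+4=5, 1+mincoin(8)=1+4=5) = 5
mincoin(20) = min(1+mincoin(19)=1+5=6, 1+mincoin(15)=1+3=4, 1+mincoin(9)=1+5=6) = 4

4


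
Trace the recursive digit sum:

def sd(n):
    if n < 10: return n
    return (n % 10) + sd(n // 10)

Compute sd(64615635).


sd(64615635) = 5 + sd(6461563)
sd(6461563) = 3 + sd(646156)
sd(646156) = 6 + sd(64615)
sd(64615) = 5 + sd(6461)
sd(6461) = 1 + sd(646)
sd(646) = 6 + sd(64)
sd(64) = 4 + sd(6)
sd(6) = 6  (base case)
Total: 5 + 3 + 6 + 5 + 1 + 6 + 4 + 6 = 36

36


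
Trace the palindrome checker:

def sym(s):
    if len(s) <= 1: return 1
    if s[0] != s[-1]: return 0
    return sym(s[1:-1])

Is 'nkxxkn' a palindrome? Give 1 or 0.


sym('nkxxkn'): s[0]='n' == s[-1]='n' -> check sym('kxxk')
sym('kxxk'): s[0]='k' == s[-1]='k' -> check sym('xx')
sym('xx'): s[0]='x' == s[-1]='x' -> check sym('')
sym(''): len <= 1 -> return 1  (base case)
Result: 1 (palindrome)

1


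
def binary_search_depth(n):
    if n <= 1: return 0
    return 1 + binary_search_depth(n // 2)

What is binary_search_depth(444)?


444 / 2 = 222
222 / 2 = 111
111 / 2 = 55
55 / 2 = 27
27 / 2 = 13
13 / 2 = 6
6 / 2 = 3
3 / 2 = 1
Reached 1 after 8 halvings

8


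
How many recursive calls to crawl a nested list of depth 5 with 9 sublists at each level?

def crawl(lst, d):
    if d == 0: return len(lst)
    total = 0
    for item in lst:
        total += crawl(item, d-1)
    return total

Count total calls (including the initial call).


At depth 0 (root): 1 call
At depth 1: each of 1 parents calls crawl on 9 children = 9 calls
At depth 2: each of 9 parents calls crawl on 9 children = 81 calls
At depth 3: each of 81 parents calls crawl on 9 children = 729 calls
At depth 4: each of 729 parents calls crawl on 9 children = 6561 calls
At depth 5: each of 6561 parents calls crawl on 9 children = 59049 calls
Total: 1 + 9 + 81 + 729 + 6561 + 59049 = 66430

66430


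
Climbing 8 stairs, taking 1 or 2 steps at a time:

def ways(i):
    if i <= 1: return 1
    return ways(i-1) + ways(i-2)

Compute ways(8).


Building up from base cases:
ways(0) = 1
ways(1) = 1
ways(2) = ways(1) + ways(0) = 1 + 1 = 2
ways(3) = ways(2) + ways(1) = 2 + 1 = 3
ways(4) = ways(3) + ways(2) = 3 + 2 = 5
ways(5) = ways(4) + ways(3) = 5 + 3 = 8
ways(6) = ways(5) + ways(4) = 8 + 5 = 13
ways(7) = ways(6) + ways(5) = 13 + 8 = 21
ways(8) = ways(7) + ways(6) = 21 + 13 = 34

34


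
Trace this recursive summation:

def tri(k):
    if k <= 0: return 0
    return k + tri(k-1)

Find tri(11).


tri(11)
= 11 + 10 + 9 + 8 + 7 + 6 + 5 + 4 + 3 + 2 + 1 + tri(0)
= 11 + 10 + 9 + 8 + 7 + 6 + 5 + 4 + 3 + 2 + 1 + 0
= 66

66


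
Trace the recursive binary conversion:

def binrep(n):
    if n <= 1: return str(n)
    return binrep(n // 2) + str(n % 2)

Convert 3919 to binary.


binrep(3919) = binrep(1959) + '1'
binrep(1959) = binrep(979) + '1'
binrep(979) = binrep(489) + '1'
binrep(489) = binrep(244) + '1'
binrep(244) = binrep(122) + '0'
binrep(122) = binrep(61) + '0'
binrep(61) = binrep(30) + '1'
binrep(30) = binrep(15) + '0'
binrep(15) = binrep(7) + '1'
binrep(7) = binrep(3) + '1'
binrep(3) = binrep(1) + '1'
binrep(1) = '1'  (base case)
Concatenating: '1' + '1' + '1' + '1' + '0' + '1' + '0' + '0' + '1' + '1' + '1' + '1' = '111101001111'

111101001111


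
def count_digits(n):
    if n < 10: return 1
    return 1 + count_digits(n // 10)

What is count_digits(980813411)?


count_digits(980813411) = 1 + count_digits(98081341)
count_digits(98081341) = 1 + count_digits(9808134)
count_digits(9808134) = 1 + count_digits(980813)
count_digits(980813) = 1 + count_digits(98081)
count_digits(98081) = 1 + count_digits(9808)
count_digits(9808) = 1 + count_digits(980)
count_digits(980) = 1 + count_digits(98)
count_digits(98) = 1 + count_digits(9)
count_digits(9) = 1  (base case: 9 < 10)
Unwinding: 1 + 1 + 1 + 1 + 1 + 1 + 1 + 1 + 1 = 9

9


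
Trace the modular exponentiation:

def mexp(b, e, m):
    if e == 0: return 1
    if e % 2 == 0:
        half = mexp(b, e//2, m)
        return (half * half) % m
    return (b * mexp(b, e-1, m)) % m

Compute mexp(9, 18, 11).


mexp(9, 18, 11): e is even, compute mexp(9, 9, 11)
  mexp(9, 9, 11): e is odd, compute mexp(9, 8, 11)
    mexp(9, 8, 11): e is even, compute mexp(9, 4, 11)
      mexp(9, 4, 11): e is even, compute mexp(9, 2, 11)
        mexp(9, 2, 11): e is even, compute mexp(9, 1, 11)
          mexp(9, 1, 11): e is odd, compute mexp(9, 0, 11)
          mexp(9, 0, 11) = 1
          (9 * 1) % 11 = 9
        half=9, (9*9) % 11 = 4
      half=4, (4*4) % 11 = 5
    half=5, (5*5) % 11 = 3
  (9 * 3) % 11 = 5
half=5, (5*5) % 11 = 3

3


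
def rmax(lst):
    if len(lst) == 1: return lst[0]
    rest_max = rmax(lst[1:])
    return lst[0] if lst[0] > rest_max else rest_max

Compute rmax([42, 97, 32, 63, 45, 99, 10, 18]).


rmax([42, 97, 32, 63, 45, 99, 10, 18]): compare 42 with rmax([97, 32, 63, 45, 99, 10, 18])
rmax([97, 32, 63, 45, 99, 10, 18]): compare 97 with rmax([32, 63, 45, 99, 10, 18])
rmax([32, 63, 45, 99, 10, 18]): compare 32 with rmax([63, 45, 99, 10, 18])
rmax([63, 45, 99, 10, 18]): compare 63 with rmax([45, 99, 10, 18])
rmax([45, 99, 10, 18]): compare 45 with rmax([99, 10, 18])
rmax([99, 10, 18]): compare 99 with rmax([10, 18])
rmax([10, 18]): compare 10 with rmax([18])
rmax([18]) = 18  (base case)
Compare 10 with 18 -> 18
Compare 99 with 18 -> 99
Compare 45 with 99 -> 99
Compare 63 with 99 -> 99
Compare 32 with 99 -> 99
Compare 97 with 99 -> 99
Compare 42 with 99 -> 99

99


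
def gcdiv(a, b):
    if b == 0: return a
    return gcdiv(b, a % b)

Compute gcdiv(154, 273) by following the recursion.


gcdiv(154, 273) = gcdiv(273, 154)
gcdiv(273, 154) = gcdiv(154, 119)
gcdiv(154, 119) = gcdiv(119, 35)
gcdiv(119, 35) = gcdiv(35, 14)
gcdiv(35, 14) = gcdiv(14, 7)
gcdiv(14, 7) = gcdiv(7, 0)
gcdiv(7, 0) = 7  (base case)

7


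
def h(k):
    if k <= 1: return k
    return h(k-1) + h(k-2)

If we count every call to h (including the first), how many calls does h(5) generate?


Let C(n) = total calls for h(n)
C(0) = 1, C(1) = 1
C(2) = 1 + C(1) + C(0) = 1 + 1 + 1 = 3
C(3) = 1 + C(2) + C(1) = 1 + 3 + 1 = 5
C(4) = 1 + C(3) + C(2) = 1 + 5 + 3 = 9
C(5) = 1 + C(4) + C(3) = 1 + 9 + 5 = 15

15


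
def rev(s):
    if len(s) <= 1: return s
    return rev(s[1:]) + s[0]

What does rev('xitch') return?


rev('xitch') = rev('itch') + 'x'
rev('itch') = rev('tch') + 'i'
rev('tch') = rev('ch') + 't'
rev('ch') = rev('h') + 'c'
rev('h') = 'h'  (base case)
Concatenating: 'h' + 'c' + 't' + 'i' + 'x' = 'hctix'

hctix


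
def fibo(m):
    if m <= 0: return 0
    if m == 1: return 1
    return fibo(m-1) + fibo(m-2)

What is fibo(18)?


Computing fibo(18) bottom-up:
fibo(0) = 0
fibo(1) = 1
fibo(2) = fibo(1) + fibo(0) = 1 + 0 = 1
fibo(3) = fibo(2) + fibo(1) = 1 + 1 = 2
fibo(4) = fibo(3) + fibo(2) = 2 + 1 = 3
fibo(5) = fibo(4) + fibo(3) = 3 + 2 = 5
fibo(6) = fibo(5) + fibo(4) = 5 + 3 = 8
fibo(7) = fibo(6) + fibo(5) = 8 + 5 = 13
fibo(8) = fibo(7) + fibo(6) = 13 + 8 = 21
fibo(9) = fibo(8) + fibo(7) = 21 + 13 = 34
fibo(10) = fibo(9) + fibo(8) = 34 + 21 = 55
fibo(11) = fibo(10) + fibo(9) = 55 + 34 = 89
fibo(12) = fibo(11) + fibo(10) = 89 + 55 = 144
fibo(13) = fibo(12) + fibo(11) = 144 + 89 = 233
fibo(14) = fibo(13) + fibo(12) = 233 + 144 = 377
fibo(15) = fibo(14) + fibo(13) = 377 + 233 = 610
fibo(16) = fibo(15) + fibo(14) = 610 + 377 = 987
fibo(17) = fibo(16) + fibo(15) = 987 + 610 = 1597
fibo(18) = fibo(17) + fibo(16) = 1597 + 987 = 2584

2584


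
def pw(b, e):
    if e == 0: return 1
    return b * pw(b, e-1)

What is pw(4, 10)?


pw(4, 10)
= 4 * pw(4, 9)
= 4 * 4 * pw(4, 8)
= 4 * 4 * 4 * pw(4, 7)
= 4 * 4 * 4 * 4 * pw(4, 6)
= 4 * 4 * 4 * 4 * 4 * pw(4, 5)
= 4 * 4 * 4 * 4 * 4 * 4 * pw(4, 4)
= 4 * 4 * 4 * 4 * 4 * 4 * 4 * pw(4, 3)
= 4 * 4 * 4 * 4 * 4 * 4 * 4 * 4 * pw(4, 2)
= 4 * 4 * 4 * 4 * 4 * 4 * 4 * 4 * 4 * pw(4, 1)
= 4 * 4 * 4 * 4 * 4 * 4 * 4 * 4 * 4 * 4 * pw(4, 0)
= 4 * 4 * 4 * 4 * 4 * 4 * 4 * 4 * 4 * 4 * 1
= 1048576

1048576


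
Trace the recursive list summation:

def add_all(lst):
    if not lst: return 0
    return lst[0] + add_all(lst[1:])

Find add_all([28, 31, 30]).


add_all([28, 31, 30]) = 28 + add_all([31, 30])
add_all([31, 30]) = 31 + add_all([30])
add_all([30]) = 30 + add_all([])
add_all([]) = 0  (base case)
Total: 28 + 31 + 30 + 0 = 89

89


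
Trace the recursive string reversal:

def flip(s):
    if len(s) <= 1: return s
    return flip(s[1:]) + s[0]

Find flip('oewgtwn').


flip('oewgtwn') = flip('ewgtwn') + 'o'
flip('ewgtwn') = flip('wgtwn') + 'e'
flip('wgtwn') = flip('gtwn') + 'w'
flip('gtwn') = flip('twn') + 'g'
flip('twn') = flip('wn') + 't'
flip('wn') = flip('n') + 'w'
flip('n') = 'n'  (base case)
Concatenating: 'n' + 'w' + 't' + 'g' + 'w' + 'e' + 'o' = 'nwtgweo'

nwtgweo


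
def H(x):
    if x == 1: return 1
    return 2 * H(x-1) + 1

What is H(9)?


H(9) = 2 * H(8) + 1
H(8) = 2 * H(7) + 1
H(7) = 2 * H(6) + 1
H(6) = 2 * H(5) + 1
H(5) = 2 * H(4) + 1
H(4) = 2 * H(3) + 1
H(3) = 2 * H(2) + 1
H(2) = 2 * H(1) + 1
H(1) = 1  (base case)
H(2) = 2 * 1 + 1 = 3
H(3) = 2 * 3 + 1 = 7
H(4) = 2 * 7 + 1 = 15
H(5) = 2 * 15 + 1 = 31
H(6) = 2 * 31 + 1 = 63
H(7) = 2 * 63 + 1 = 127
H(8) = 2 * 127 + 1 = 255
H(9) = 2 * 255 + 1 = 511

511


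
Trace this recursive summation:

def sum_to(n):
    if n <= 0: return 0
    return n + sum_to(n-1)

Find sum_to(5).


sum_to(5)
= 5 + 4 + 3 + 2 + 1 + sum_to(0)
= 5 + 4 + 3 + 2 + 1 + 0
= 15

15


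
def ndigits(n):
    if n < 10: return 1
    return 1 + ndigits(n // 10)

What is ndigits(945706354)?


ndigits(945706354) = 1 + ndigits(94570635)
ndigits(94570635) = 1 + ndigits(9457063)
ndigits(9457063) = 1 + ndigits(945706)
ndigits(945706) = 1 + ndigits(94570)
ndigits(94570) = 1 + ndigits(9457)
ndigits(9457) = 1 + ndigits(945)
ndigits(945) = 1 + ndigits(94)
ndigits(94) = 1 + ndigits(9)
ndigits(9) = 1  (base case: 9 < 10)
Unwinding: 1 + 1 + 1 + 1 + 1 + 1 + 1 + 1 + 1 = 9

9


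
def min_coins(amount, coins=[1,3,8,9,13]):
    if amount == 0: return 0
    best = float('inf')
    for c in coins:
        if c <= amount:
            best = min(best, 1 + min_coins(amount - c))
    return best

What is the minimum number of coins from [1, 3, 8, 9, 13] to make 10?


Building up with DP:
min_coins(0) = 0
min_coins(1) = min(1+min_coins(0)=1+0=1) = 1
min_coins(2) = min(1+min_coins(1)=1+1=2) = 2
min_coins(3) = min(1+min_coins(2)=1+2=3, 1+min_coins(0)=1+0=1) = 1
min_coins(4) = min(1+min_coins(3)=1+1=2, 1+min_coins(1)=1+1=2) = 2
min_coins(5) = min(1+min_coins(4)=1+2=3, 1+min_coins(2)=1+2=3) = 3
min_coins(6) = min(1+min_coins(5)=1+3=4, 1+min_coins(3)=1+1=2) = 2
min_coins(7) = min(1+min_coins(6)=1+2=3, 1+min_coins(4)=1+2=3) = 3
min_coins(8) = min(1+min_coins(7)=1+3=4, 1+min_coins(5)=1+3=4, 1+min_coins(0)=1+0=1) = 1
min_coins(9) = min(1+min_coins(8)=1+1=2, 1+min_coins(6)=1+2=3, 1+min_coins(1)=1+1=2, 1+min_coins(0)=1+0=1) = 1
min_coins(10) = min(1+min_coins(9)=1+1=2, 1+min_coins(7)=1+3=4, 1+min_coins(2)=1+2=3, 1+min_coins(1)=1+1=2) = 2

2


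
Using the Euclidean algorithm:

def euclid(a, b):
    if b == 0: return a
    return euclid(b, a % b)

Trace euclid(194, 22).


euclid(194, 22) = euclid(22, 18)
euclid(22, 18) = euclid(18, 4)
euclid(18, 4) = euclid(4, 2)
euclid(4, 2) = euclid(2, 0)
euclid(2, 0) = 2  (base case)

2


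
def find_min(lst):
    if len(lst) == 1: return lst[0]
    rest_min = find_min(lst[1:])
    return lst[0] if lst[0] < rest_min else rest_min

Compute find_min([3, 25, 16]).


find_min([3, 25, 16]): compare 3 with find_min([25, 16])
find_min([25, 16]): compare 25 with find_min([16])
find_min([16]) = 16  (base case)
Compare 25 with 16 -> 16
Compare 3 with 16 -> 3

3


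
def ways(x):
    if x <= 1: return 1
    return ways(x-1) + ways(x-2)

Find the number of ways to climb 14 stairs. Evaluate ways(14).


Building up from base cases:
ways(0) = 1
ways(1) = 1
ways(2) = ways(1) + ways(0) = 1 + 1 = 2
ways(3) = ways(2) + ways(1) = 2 + 1 = 3
ways(4) = ways(3) + ways(2) = 3 + 2 = 5
ways(5) = ways(4) + ways(3) = 5 + 3 = 8
ways(6) = ways(5) + ways(4) = 8 + 5 = 13
ways(7) = ways(6) + ways(5) = 13 + 8 = 21
ways(8) = ways(7) + ways(6) = 21 + 13 = 34
ways(9) = ways(8) + ways(7) = 34 + 21 = 55
ways(10) = ways(9) + ways(8) = 55 + 34 = 89
ways(11) = ways(10) + ways(9) = 89 + 55 = 144
ways(12) = ways(11) + ways(10) = 144 + 89 = 233
ways(13) = ways(12) + ways(11) = 233 + 144 = 377
ways(14) = ways(13) + ways(12) = 377 + 233 = 610

610


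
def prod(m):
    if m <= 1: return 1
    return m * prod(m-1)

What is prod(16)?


prod(16)
= 16 * prod(15)
= 16 * 15 * prod(14)
= 16 * 15 * 14 * prod(13)
= 16 * 15 * 14 * 13 * prod(12)
= 16 * 15 * 14 * 13 * 12 * prod(11)
= 16 * 15 * 14 * 13 * 12 * 11 * prod(10)
= 16 * 15 * 14 * 13 * 12 * 11 * 10 * prod(9)
= 16 * 15 * 14 * 13 * 12 * 11 * 10 * 9 * prod(8)
= 16 * 15 * 14 * 13 * 12 * 11 * 10 * 9 * 8 * prod(7)
= 16 * 15 * 14 * 13 * 12 * 11 * 10 * 9 * 8 * 7 * prod(6)
= 16 * 15 * 14 * 13 * 12 * 11 * 10 * 9 * 8 * 7 * 6 * prod(5)
= 16 * 15 * 14 * 13 * 12 * 11 * 10 * 9 * 8 * 7 * 6 * 5 * prod(4)
= 16 * 15 * 14 * 13 * 12 * 11 * 10 * 9 * 8 * 7 * 6 * 5 * 4 * prod(3)
= 16 * 15 * 14 * 13 * 12 * 11 * 10 * 9 * 8 * 7 * 6 * 5 * 4 * 3 * prod(2)
= 16 * 15 * 14 * 13 * 12 * 11 * 10 * 9 * 8 * 7 * 6 * 5 * 4 * 3 * 2 * prod(1)
= 16 * 15 * 14 * 13 * 12 * 11 * 10 * 9 * 8 * 7 * 6 * 5 * 4 * 3 * 2 * 1
= 20922789888000

20922789888000


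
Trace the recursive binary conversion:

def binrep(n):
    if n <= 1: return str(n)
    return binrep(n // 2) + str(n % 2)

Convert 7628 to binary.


binrep(7628) = binrep(3814) + '0'
binrep(3814) = binrep(1907) + '0'
binrep(1907) = binrep(953) + '1'
binrep(953) = binrep(476) + '1'
binrep(476) = binrep(238) + '0'
binrep(238) = binrep(119) + '0'
binrep(119) = binrep(59) + '1'
binrep(59) = binrep(29) + '1'
binrep(29) = binrep(14) + '1'
binrep(14) = binrep(7) + '0'
binrep(7) = binrep(3) + '1'
binrep(3) = binrep(1) + '1'
binrep(1) = '1'  (base case)
Concatenating: '1' + '1' + '1' + '0' + '1' + '1' + '1' + '0' + '0' + '1' + '1' + '0' + '0' = '1110111001100'

1110111001100


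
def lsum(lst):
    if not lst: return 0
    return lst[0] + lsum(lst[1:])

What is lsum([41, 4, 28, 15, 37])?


lsum([41, 4, 28, 15, 37]) = 41 + lsum([4, 28, 15, 37])
lsum([4, 28, 15, 37]) = 4 + lsum([28, 15, 37])
lsum([28, 15, 37]) = 28 + lsum([15, 37])
lsum([15, 37]) = 15 + lsum([37])
lsum([37]) = 37 + lsum([])
lsum([]) = 0  (base case)
Total: 41 + 4 + 28 + 15 + 37 + 0 = 125

125


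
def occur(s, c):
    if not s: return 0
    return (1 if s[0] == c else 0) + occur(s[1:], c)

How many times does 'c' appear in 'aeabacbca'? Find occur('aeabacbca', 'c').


s[0]='a' != 'c' -> 0
s[0]='e' != 'c' -> 0
s[0]='a' != 'c' -> 0
s[0]='b' != 'c' -> 0
s[0]='a' != 'c' -> 0
s[0]='c' == 'c' -> 1
s[0]='b' != 'c' -> 0
s[0]='c' == 'c' -> 1
s[0]='a' != 'c' -> 0
Sum: 0 + 0 + 0 + 0 + 0 + 1 + 0 + 1 + 0 = 2

2


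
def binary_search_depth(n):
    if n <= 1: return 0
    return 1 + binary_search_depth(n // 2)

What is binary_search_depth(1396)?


1396 / 2 = 698
698 / 2 = 349
349 / 2 = 174
174 / 2 = 87
87 / 2 = 43
43 / 2 = 21
21 / 2 = 10
10 / 2 = 5
5 / 2 = 2
2 / 2 = 1
Reached 1 after 10 halvings

10


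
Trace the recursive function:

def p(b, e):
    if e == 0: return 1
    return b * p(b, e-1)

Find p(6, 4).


p(6, 4)
= 6 * p(6, 3)
= 6 * 6 * p(6, 2)
= 6 * 6 * 6 * p(6, 1)
= 6 * 6 * 6 * 6 * p(6, 0)
= 6 * 6 * 6 * 6 * 1
= 1296

1296


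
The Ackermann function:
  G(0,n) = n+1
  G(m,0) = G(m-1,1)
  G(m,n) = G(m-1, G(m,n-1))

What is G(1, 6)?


G(1, 6) = G(0, G(1, 5))
  G(1, 5) = G(0, G(1, 4))
    G(1, 4) = G(0, G(1, 3))
      G(1, 3) = G(0, G(1, 2))
        G(1, 2) = G(0, G(1, 1))
          G(1, 1) = G(0, G(1, 0))
          G(1, 0) = G(0, 1)
          G(0, 1) = 2
            = G(0, 2)
          G(0, 2) = 3
          = G(0, 3)
          G(0, 3) = 4
        = G(0, 4)
        G(0, 4) = 5
      = G(0, 5)
      G(0, 5) = 6
    = G(0, 6)
    G(0, 6) = 7
  = G(0, 7)
  G(0, 7) = 8
Result: G(1, 6) = 8

8


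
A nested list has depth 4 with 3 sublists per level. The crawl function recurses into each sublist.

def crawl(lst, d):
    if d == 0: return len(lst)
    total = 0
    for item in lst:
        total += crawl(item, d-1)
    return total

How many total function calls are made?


At depth 0 (root): 1 call
At depth 1: each of 1 parents calls crawl on 3 children = 3 calls
At depth 2: each of 3 parents calls crawl on 3 children = 9 calls
At depth 3: each of 9 parents calls crawl on 3 children = 27 calls
At depth 4: each of 27 parents calls crawl on 3 children = 81 calls
Total: 1 + 3 + 9 + 27 + 81 = 121

121


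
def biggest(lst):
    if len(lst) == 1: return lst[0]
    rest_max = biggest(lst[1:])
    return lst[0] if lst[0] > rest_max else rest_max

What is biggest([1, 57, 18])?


biggest([1, 57, 18]): compare 1 with biggest([57, 18])
biggest([57, 18]): compare 57 with biggest([18])
biggest([18]) = 18  (base case)
Compare 57 with 18 -> 57
Compare 1 with 57 -> 57

57


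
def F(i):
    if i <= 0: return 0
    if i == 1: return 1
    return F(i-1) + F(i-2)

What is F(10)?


Computing F(10) bottom-up:
F(0) = 0
F(1) = 1
F(2) = F(1) + F(0) = 1 + 0 = 1
F(3) = F(2) + F(1) = 1 + 1 = 2
F(4) = F(3) + F(2) = 2 + 1 = 3
F(5) = F(4) + F(3) = 3 + 2 = 5
F(6) = F(5) + F(4) = 5 + 3 = 8
F(7) = F(6) + F(5) = 8 + 5 = 13
F(8) = F(7) + F(6) = 13 + 8 = 21
F(9) = F(8) + F(7) = 21 + 13 = 34
F(10) = F(9) + F(8) = 34 + 21 = 55

55


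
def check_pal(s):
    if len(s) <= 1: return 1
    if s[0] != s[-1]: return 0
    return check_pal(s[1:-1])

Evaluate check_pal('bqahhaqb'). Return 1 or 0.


check_pal('bqahhaqb'): s[0]='b' == s[-1]='b' -> check check_pal('qahhaq')
check_pal('qahhaq'): s[0]='q' == s[-1]='q' -> check check_pal('ahha')
check_pal('ahha'): s[0]='a' == s[-1]='a' -> check check_pal('hh')
check_pal('hh'): s[0]='h' == s[-1]='h' -> check check_pal('')
check_pal(''): len <= 1 -> return 1  (base case)
Result: 1 (palindrome)

1


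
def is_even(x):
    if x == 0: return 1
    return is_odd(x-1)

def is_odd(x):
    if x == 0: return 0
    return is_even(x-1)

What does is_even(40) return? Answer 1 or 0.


is_even(40) = is_odd(39)
is_odd(39) = is_even(38)
is_even(38) = is_odd(37)
is_odd(37) = is_even(36)
is_even(36) = is_odd(35)
is_odd(35) = is_even(34)
is_even(34) = is_odd(33)
is_odd(33) = is_even(32)
is_even(32) = is_odd(31)
is_odd(31) = is_even(30)
is_even(30) = is_odd(29)
is_odd(29) = is_even(28)
is_even(28) = is_odd(27)
is_odd(27) = is_even(26)
is_even(26) = is_odd(25)
is_odd(25) = is_even(24)
is_even(24) = is_odd(23)
is_odd(23) = is_even(22)
is_even(22) = is_odd(21)
is_odd(21) = is_even(20)
is_even(20) = is_odd(19)
is_odd(19) = is_even(18)
is_even(18) = is_odd(17)
is_odd(17) = is_even(16)
is_even(16) = is_odd(15)
is_odd(15) = is_even(14)
is_even(14) = is_odd(13)
is_odd(13) = is_even(12)
is_even(12) = is_odd(11)
is_odd(11) = is_even(10)
is_even(10) = is_odd(9)
is_odd(9) = is_even(8)
is_even(8) = is_odd(7)
is_odd(7) = is_even(6)
is_even(6) = is_odd(5)
is_odd(5) = is_even(4)
is_even(4) = is_odd(3)
is_odd(3) = is_even(2)
is_even(2) = is_odd(1)
is_odd(1) = is_even(0)
is_even(0) = 1  (base case)
Result: 1

1


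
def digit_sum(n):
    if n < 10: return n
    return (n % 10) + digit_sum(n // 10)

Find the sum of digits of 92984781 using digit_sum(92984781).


digit_sum(92984781) = 1 + digit_sum(9298478)
digit_sum(9298478) = 8 + digit_sum(929847)
digit_sum(929847) = 7 + digit_sum(92984)
digit_sum(92984) = 4 + digit_sum(9298)
digit_sum(9298) = 8 + digit_sum(929)
digit_sum(929) = 9 + digit_sum(92)
digit_sum(92) = 2 + digit_sum(9)
digit_sum(9) = 9  (base case)
Total: 1 + 8 + 7 + 4 + 8 + 9 + 2 + 9 = 48

48


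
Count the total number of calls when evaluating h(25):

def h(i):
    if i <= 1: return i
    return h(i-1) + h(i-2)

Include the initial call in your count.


Let C(n) = total calls for h(n)
C(0) = 1, C(1) = 1
C(2) = 1 + C(1) + C(0) = 1 + 1 + 1 = 3
C(3) = 1 + C(2) + C(1) = 1 + 3 + 1 = 5
C(4) = 1 + C(3) + C(2) = 1 + 5 + 3 = 9
C(5) = 1 + C(4) + C(3) = 1 + 9 + 5 = 15
C(6) = 1 + C(5) + C(4) = 1 + 15 + 9 = 25
C(7) = 1 + C(6) + C(5) = 1 + 25 + 15 = 41
C(8) = 1 + C(7) + C(6) = 1 + 41 + 25 = 67
C(9) = 1 + C(8) + C(7) = 1 + 67 + 41 = 109
C(10) = 1 + C(9) + C(8) = 1 + 109 + 67 = 177
C(11) = 1 + C(10) + C(9) = 1 + 177 + 109 = 287
C(12) = 1 + C(11) + C(10) = 1 + 287 + 177 = 465
C(13) = 1 + C(12) + C(11) = 1 + 465 + 287 = 753
C(14) = 1 + C(13) + C(12) = 1 + 753 + 465 = 1219
C(15) = 1 + C(14) + C(13) = 1 + 1219 + 753 = 1973
C(16) = 1 + C(15) + C(14) = 1 + 1973 + 1219 = 3193
C(17) = 1 + C(16) + C(15) = 1 + 3193 + 1973 = 5167
C(18) = 1 + C(17) + C(16) = 1 + 5167 + 3193 = 8361
C(19) = 1 + C(18) + C(17) = 1 + 8361 + 5167 = 13529
C(20) = 1 + C(19) + C(18) = 1 + 13529 + 8361 = 21891
C(21) = 1 + C(20) + C(19) = 1 + 21891 + 13529 = 35421
C(22) = 1 + C(21) + C(20) = 1 + 35421 + 21891 = 57313
C(23) = 1 + C(22) + C(21) = 1 + 57313 + 35421 = 92735
C(24) = 1 + C(23) + C(22) = 1 + 92735 + 57313 = 150049
C(25) = 1 + C(24) + C(23) = 1 + 150049 + 92735 = 242785

242785


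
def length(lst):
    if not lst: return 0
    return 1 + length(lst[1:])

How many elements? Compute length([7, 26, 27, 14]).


length([7, 26, 27, 14]) = 1 + length([26, 27, 14])
length([26, 27, 14]) = 1 + length([27, 14])
length([27, 14]) = 1 + length([14])
length([14]) = 1 + length([])
length([]) = 0  (base case)
Unwinding: 1 + 1 + 1 + 1 + 0 = 4

4


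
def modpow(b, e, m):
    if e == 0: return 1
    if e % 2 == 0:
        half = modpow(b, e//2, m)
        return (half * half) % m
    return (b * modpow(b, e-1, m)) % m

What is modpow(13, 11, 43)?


modpow(13, 11, 43): e is odd, compute modpow(13, 10, 43)
  modpow(13, 10, 43): e is even, compute modpow(13, 5, 43)
    modpow(13, 5, 43): e is odd, compute modpow(13, 4, 43)
      modpow(13, 4, 43): e is even, compute modpow(13, 2, 43)
        modpow(13, 2, 43): e is even, compute modpow(13, 1, 43)
          modpow(13, 1, 43): e is odd, compute modpow(13, 0, 43)
          modpow(13, 0, 43) = 1
          (13 * 1) % 43 = 13
        half=13, (13*13) % 43 = 40
      half=40, (40*40) % 43 = 9
    (13 * 9) % 43 = 31
  half=31, (31*31) % 43 = 15
(13 * 15) % 43 = 23

23


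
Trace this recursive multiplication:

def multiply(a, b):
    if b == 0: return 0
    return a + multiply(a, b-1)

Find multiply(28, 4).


multiply(28, 4) = 28 + multiply(28, 3)
multiply(28, 3) = 28 + multiply(28, 2)
multiply(28, 2) = 28 + multiply(28, 1)
multiply(28, 1) = 28 + multiply(28, 0)
multiply(28, 0) = 0  (base case)
Total: 28 + 28 + 28 + 28 + 0 = 112

112
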